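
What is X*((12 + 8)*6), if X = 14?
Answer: 1680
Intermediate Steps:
X*((12 + 8)*6) = 14*((12 + 8)*6) = 14*(20*6) = 14*120 = 1680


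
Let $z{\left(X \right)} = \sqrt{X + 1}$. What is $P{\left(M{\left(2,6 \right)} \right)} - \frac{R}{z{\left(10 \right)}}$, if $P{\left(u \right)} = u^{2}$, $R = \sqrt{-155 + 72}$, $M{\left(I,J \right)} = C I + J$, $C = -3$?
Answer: $- \frac{i \sqrt{913}}{11} \approx - 2.7469 i$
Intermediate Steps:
$z{\left(X \right)} = \sqrt{1 + X}$
$M{\left(I,J \right)} = J - 3 I$ ($M{\left(I,J \right)} = - 3 I + J = J - 3 I$)
$R = i \sqrt{83}$ ($R = \sqrt{-83} = i \sqrt{83} \approx 9.1104 i$)
$P{\left(M{\left(2,6 \right)} \right)} - \frac{R}{z{\left(10 \right)}} = \left(6 - 6\right)^{2} - \frac{i \sqrt{83}}{\sqrt{1 + 10}} = \left(6 - 6\right)^{2} - \frac{i \sqrt{83}}{\sqrt{11}} = 0^{2} - i \sqrt{83} \frac{\sqrt{11}}{11} = 0 - \frac{i \sqrt{913}}{11} = - \frac{i \sqrt{913}}{11}$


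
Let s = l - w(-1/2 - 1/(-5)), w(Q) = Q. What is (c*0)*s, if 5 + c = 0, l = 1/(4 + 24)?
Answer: 0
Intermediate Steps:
l = 1/28 ≈ 0.035714
c = -5 (c = -5 + 0 = -5)
s = 47/140 (s = 1/28 - (-1/2 - 1/(-5)) = 1/28 - (-1*1/2 - 1*(-1/5)) = 1/28 - (-1/2 + 1/5) = 1/28 - 1*(-3/10) = 1/28 + 3/10 = 47/140 ≈ 0.33571)
(c*0)*s = -5*0*(47/140) = 0*(47/140) = 0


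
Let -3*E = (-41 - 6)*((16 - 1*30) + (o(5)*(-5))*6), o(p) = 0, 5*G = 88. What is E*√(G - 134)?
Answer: -658*I*√2910/15 ≈ -2366.4*I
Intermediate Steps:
G = 88/5 (G = (⅕)*88 = 88/5 ≈ 17.600)
E = -658/3 (E = -(-41 - 6)*((16 - 1*30) + (0*(-5))*6)/3 = -(-47)*((16 - 30) + 0*6)/3 = -(-47)*(-14 + 0)/3 = -(-47)*(-14)/3 = -⅓*658 = -658/3 ≈ -219.33)
E*√(G - 134) = -658*√(88/5 - 134)/3 = -658*I*√2910/15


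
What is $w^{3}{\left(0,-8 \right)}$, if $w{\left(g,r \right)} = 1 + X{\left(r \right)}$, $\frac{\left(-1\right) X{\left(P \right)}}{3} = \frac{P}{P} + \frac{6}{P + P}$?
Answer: $- \frac{343}{512} \approx -0.66992$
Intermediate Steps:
$X{\left(P \right)} = -3 - \frac{9}{P}$ ($X{\left(P \right)} = - 3 \left(\frac{P}{P} + \frac{6}{P + P}\right) = - 3 \left(1 + \frac{6}{2 P}\right) = - 3 \left(1 + 6 \frac{1}{2 P}\right) = - 3 \left(1 + \frac{3}{P}\right) = -3 - \frac{9}{P}$)
$w{\left(g,r \right)} = -2 - \frac{9}{r}$ ($w{\left(g,r \right)} = 1 - \left(3 + \frac{9}{r}\right) = -2 - \frac{9}{r}$)
$w^{3}{\left(0,-8 \right)} = \left(-2 - \frac{9}{-8}\right)^{3} = \left(-2 - - \frac{9}{8}\right)^{3} = \left(-2 + \frac{9}{8}\right)^{3} = \left(- \frac{7}{8}\right)^{3} = - \frac{343}{512}$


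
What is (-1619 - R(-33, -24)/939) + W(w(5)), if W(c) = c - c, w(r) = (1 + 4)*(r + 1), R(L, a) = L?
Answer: -506736/313 ≈ -1619.0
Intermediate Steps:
w(r) = 5 + 5*r (w(r) = 5*(1 + r) = 5 + 5*r)
W(c) = 0
(-1619 - R(-33, -24)/939) + W(w(5)) = (-1619 - (-33)/939) + 0 = (-1619 - 1*(-11/313)) + 0 = (-1619 + 11/313) + 0 = -506736/313 + 0 = -506736/313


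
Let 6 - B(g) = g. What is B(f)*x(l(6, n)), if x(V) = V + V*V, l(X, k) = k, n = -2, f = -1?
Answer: 14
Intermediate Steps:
B(g) = 6 - g
x(V) = V + V²
B(f)*x(l(6, n)) = (6 - 1*(-1))*(-2*(1 - 2)) = (6 + 1)*(-2*(-1)) = 7*2 = 14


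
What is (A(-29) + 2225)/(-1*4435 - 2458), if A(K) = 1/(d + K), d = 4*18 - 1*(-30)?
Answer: -162426/503189 ≈ -0.32279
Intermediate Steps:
d = 102 (d = 72 + 30 = 102)
A(K) = 1/(102 + K)
(A(-29) + 2225)/(-1*4435 - 2458) = (1/(102 - 29) + 2225)/(-1*4435 - 2458) = (1/73 + 2225)/(-4435 - 2458) = (1/73 + 2225)/(-6893) = (162426/73)*(-1/6893) = -162426/503189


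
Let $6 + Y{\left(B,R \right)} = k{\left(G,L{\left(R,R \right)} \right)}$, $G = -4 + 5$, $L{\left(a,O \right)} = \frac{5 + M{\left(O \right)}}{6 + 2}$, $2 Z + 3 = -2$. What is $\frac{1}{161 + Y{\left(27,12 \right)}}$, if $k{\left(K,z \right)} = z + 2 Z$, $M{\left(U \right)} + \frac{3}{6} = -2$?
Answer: $\frac{16}{2405} \approx 0.0066528$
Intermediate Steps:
$Z = - \frac{5}{2}$ ($Z = - \frac{3}{2} + \frac{1}{2} \left(-2\right) = - \frac{3}{2} - 1 = - \frac{5}{2} \approx -2.5$)
$M{\left(U \right)} = - \frac{5}{2}$ ($M{\left(U \right)} = - \frac{1}{2} - 2 = - \frac{5}{2}$)
$L{\left(a,O \right)} = \frac{5}{16}$ ($L{\left(a,O \right)} = \frac{5 - \frac{5}{2}}{6 + 2} = \frac{5}{2 \cdot 8} = \frac{5}{2} \cdot \frac{1}{8} = \frac{5}{16}$)
$G = 1$
$k{\left(K,z \right)} = -5 + z$ ($k{\left(K,z \right)} = z + 2 \left(- \frac{5}{2}\right) = z - 5 = -5 + z$)
$Y{\left(B,R \right)} = - \frac{171}{16}$ ($Y{\left(B,R \right)} = -6 + \left(-5 + \frac{5}{16}\right) = -6 - \frac{75}{16} = - \frac{171}{16}$)
$\frac{1}{161 + Y{\left(27,12 \right)}} = \frac{1}{161 - \frac{171}{16}} = \frac{1}{\frac{2405}{16}} = \frac{16}{2405}$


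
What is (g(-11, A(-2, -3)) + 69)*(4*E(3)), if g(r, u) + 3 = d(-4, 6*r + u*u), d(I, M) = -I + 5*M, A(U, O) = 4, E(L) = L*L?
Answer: -6480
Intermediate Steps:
E(L) = L²
g(r, u) = 1 + 5*u² + 30*r (g(r, u) = -3 + (-1*(-4) + 5*(6*r + u*u)) = -3 + (4 + 5*(6*r + u²)) = -3 + (4 + 5*(u² + 6*r)) = -3 + (4 + (5*u² + 30*r)) = -3 + (4 + 5*u² + 30*r) = 1 + 5*u² + 30*r)
(g(-11, A(-2, -3)) + 69)*(4*E(3)) = ((1 + 5*4² + 30*(-11)) + 69)*(4*3²) = ((1 + 5*16 - 330) + 69)*(4*9) = ((1 + 80 - 330) + 69)*36 = (-249 + 69)*36 = -180*36 = -6480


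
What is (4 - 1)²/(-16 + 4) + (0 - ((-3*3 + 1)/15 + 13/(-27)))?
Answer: 143/540 ≈ 0.26481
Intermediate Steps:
(4 - 1)²/(-16 + 4) + (0 - ((-3*3 + 1)/15 + 13/(-27))) = 3²/(-12) + (0 - ((-9 + 1)*(1/15) + 13*(-1/27))) = -1/12*9 + (0 - (-8*1/15 - 13/27)) = -¾ + (0 - (-8/15 - 13/27)) = -¾ + (0 - 1*(-137/135)) = -¾ + (0 + 137/135) = -¾ + 137/135 = 143/540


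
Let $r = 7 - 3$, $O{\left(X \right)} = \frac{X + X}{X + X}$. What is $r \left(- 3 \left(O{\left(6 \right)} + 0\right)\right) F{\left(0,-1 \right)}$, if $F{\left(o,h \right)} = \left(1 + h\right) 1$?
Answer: $0$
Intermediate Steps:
$O{\left(X \right)} = 1$ ($O{\left(X \right)} = \frac{2 X}{2 X} = 2 X \frac{1}{2 X} = 1$)
$F{\left(o,h \right)} = 1 + h$
$r = 4$ ($r = 7 - 3 = 4$)
$r \left(- 3 \left(O{\left(6 \right)} + 0\right)\right) F{\left(0,-1 \right)} = 4 \left(- 3 \left(1 + 0\right)\right) \left(1 - 1\right) = 4 \left(\left(-3\right) 1\right) 0 = 4 \left(-3\right) 0 = \left(-12\right) 0 = 0$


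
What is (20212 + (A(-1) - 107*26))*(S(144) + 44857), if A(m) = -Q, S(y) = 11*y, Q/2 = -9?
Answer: 810302568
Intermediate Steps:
Q = -18 (Q = 2*(-9) = -18)
A(m) = 18 (A(m) = -1*(-18) = 18)
(20212 + (A(-1) - 107*26))*(S(144) + 44857) = (20212 + (18 - 107*26))*(11*144 + 44857) = (20212 + (18 - 2782))*(1584 + 44857) = (20212 - 2764)*46441 = 17448*46441 = 810302568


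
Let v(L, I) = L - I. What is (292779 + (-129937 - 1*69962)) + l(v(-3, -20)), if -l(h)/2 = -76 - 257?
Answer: 93546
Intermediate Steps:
l(h) = 666 (l(h) = -2*(-76 - 257) = -2*(-333) = 666)
(292779 + (-129937 - 1*69962)) + l(v(-3, -20)) = (292779 + (-129937 - 1*69962)) + 666 = (292779 + (-129937 - 69962)) + 666 = (292779 - 199899) + 666 = 92880 + 666 = 93546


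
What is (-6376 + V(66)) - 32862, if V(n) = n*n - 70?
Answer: -34952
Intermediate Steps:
V(n) = -70 + n**2 (V(n) = n**2 - 70 = -70 + n**2)
(-6376 + V(66)) - 32862 = (-6376 + (-70 + 66**2)) - 32862 = (-6376 + (-70 + 4356)) - 32862 = (-6376 + 4286) - 32862 = -2090 - 32862 = -34952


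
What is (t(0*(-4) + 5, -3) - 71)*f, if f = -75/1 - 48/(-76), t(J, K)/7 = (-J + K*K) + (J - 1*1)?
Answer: 21195/19 ≈ 1115.5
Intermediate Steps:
t(J, K) = -7 + 7*K² (t(J, K) = 7*((-J + K*K) + (J - 1*1)) = 7*((-J + K²) + (J - 1)) = 7*((K² - J) + (-1 + J)) = 7*(-1 + K²) = -7 + 7*K²)
f = -1413/19 (f = -75*1 - 48*(-1/76) = -75 + 12/19 = -1413/19 ≈ -74.368)
(t(0*(-4) + 5, -3) - 71)*f = ((-7 + 7*(-3)²) - 71)*(-1413/19) = ((-7 + 7*9) - 71)*(-1413/19) = ((-7 + 63) - 71)*(-1413/19) = (56 - 71)*(-1413/19) = -15*(-1413/19) = 21195/19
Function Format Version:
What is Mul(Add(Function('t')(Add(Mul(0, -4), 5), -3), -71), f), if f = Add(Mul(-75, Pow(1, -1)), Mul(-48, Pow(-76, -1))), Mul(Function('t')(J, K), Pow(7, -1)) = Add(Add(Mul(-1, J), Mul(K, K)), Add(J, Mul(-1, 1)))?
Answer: Rational(21195, 19) ≈ 1115.5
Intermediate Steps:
Function('t')(J, K) = Add(-7, Mul(7, Pow(K, 2))) (Function('t')(J, K) = Mul(7, Add(Add(Mul(-1, J), Mul(K, K)), Add(J, Mul(-1, 1)))) = Mul(7, Add(Add(Mul(-1, J), Pow(K, 2)), Add(J, -1))) = Mul(7, Add(Add(Pow(K, 2), Mul(-1, J)), Add(-1, J))) = Mul(7, Add(-1, Pow(K, 2))) = Add(-7, Mul(7, Pow(K, 2))))
f = Rational(-1413, 19) (f = Add(Mul(-75, 1), Mul(-48, Rational(-1, 76))) = Add(-75, Rational(12, 19)) = Rational(-1413, 19) ≈ -74.368)
Mul(Add(Function('t')(Add(Mul(0, -4), 5), -3), -71), f) = Mul(Add(Add(-7, Mul(7, Pow(-3, 2))), -71), Rational(-1413, 19)) = Mul(Add(Add(-7, Mul(7, 9)), -71), Rational(-1413, 19)) = Mul(Add(Add(-7, 63), -71), Rational(-1413, 19)) = Mul(Add(56, -71), Rational(-1413, 19)) = Mul(-15, Rational(-1413, 19)) = Rational(21195, 19)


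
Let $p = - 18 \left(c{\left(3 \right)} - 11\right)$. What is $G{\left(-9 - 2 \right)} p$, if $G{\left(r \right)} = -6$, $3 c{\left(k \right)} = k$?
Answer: $-1080$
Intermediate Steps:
$c{\left(k \right)} = \frac{k}{3}$
$p = 180$ ($p = - 18 \left(\frac{1}{3} \cdot 3 - 11\right) = - 18 \left(1 - 11\right) = \left(-18\right) \left(-10\right) = 180$)
$G{\left(-9 - 2 \right)} p = \left(-6\right) 180 = -1080$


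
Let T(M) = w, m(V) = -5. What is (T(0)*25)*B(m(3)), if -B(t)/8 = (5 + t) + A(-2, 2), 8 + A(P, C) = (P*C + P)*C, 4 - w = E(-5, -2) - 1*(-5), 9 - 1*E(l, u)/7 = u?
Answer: -312000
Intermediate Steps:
E(l, u) = 63 - 7*u
w = -78 (w = 4 - ((63 - 7*(-2)) - 1*(-5)) = 4 - ((63 + 14) + 5) = 4 - (77 + 5) = 4 - 1*82 = 4 - 82 = -78)
A(P, C) = -8 + C*(P + C*P) (A(P, C) = -8 + (P*C + P)*C = -8 + (C*P + P)*C = -8 + (P + C*P)*C = -8 + C*(P + C*P))
T(M) = -78
B(t) = 120 - 8*t (B(t) = -8*((5 + t) + (-8 + 2*(-2) - 2*2²)) = -8*((5 + t) + (-8 - 4 - 2*4)) = -8*((5 + t) + (-8 - 4 - 8)) = -8*((5 + t) - 20) = -8*(-15 + t) = 120 - 8*t)
(T(0)*25)*B(m(3)) = (-78*25)*(120 - 8*(-5)) = -1950*(120 + 40) = -1950*160 = -312000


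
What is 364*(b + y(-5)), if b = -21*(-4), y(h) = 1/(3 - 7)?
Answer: 30485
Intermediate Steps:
y(h) = -¼ (y(h) = 1/(-4) = -¼)
b = 84
364*(b + y(-5)) = 364*(84 - ¼) = 364*(335/4) = 30485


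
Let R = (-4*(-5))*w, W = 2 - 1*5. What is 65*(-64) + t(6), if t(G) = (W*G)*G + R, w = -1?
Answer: -4288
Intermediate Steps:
W = -3 (W = 2 - 5 = -3)
R = -20 (R = -4*(-5)*(-1) = 20*(-1) = -20)
t(G) = -20 - 3*G² (t(G) = (-3*G)*G - 20 = -3*G² - 20 = -20 - 3*G²)
65*(-64) + t(6) = 65*(-64) + (-20 - 3*6²) = -4160 + (-20 - 3*36) = -4160 + (-20 - 108) = -4160 - 128 = -4288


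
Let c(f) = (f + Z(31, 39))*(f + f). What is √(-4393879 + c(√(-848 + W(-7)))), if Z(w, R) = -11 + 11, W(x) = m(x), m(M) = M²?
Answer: I*√4395477 ≈ 2096.5*I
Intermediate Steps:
W(x) = x²
Z(w, R) = 0
c(f) = 2*f² (c(f) = (f + 0)*(f + f) = f*(2*f) = 2*f²)
√(-4393879 + c(√(-848 + W(-7)))) = √(-4393879 + 2*(√(-848 + (-7)²))²) = √(-4393879 + 2*(√(-848 + 49))²) = √(-4393879 + 2*(√(-799))²) = √(-4393879 + 2*(I*√799)²) = √(-4393879 + 2*(-799)) = √(-4393879 - 1598) = √(-4395477) = I*√4395477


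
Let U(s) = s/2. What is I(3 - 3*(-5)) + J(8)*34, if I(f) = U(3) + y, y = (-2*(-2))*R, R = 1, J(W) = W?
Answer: 555/2 ≈ 277.50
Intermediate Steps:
U(s) = s/2 (U(s) = s*(1/2) = s/2)
y = 4 (y = -2*(-2)*1 = 4*1 = 4)
I(f) = 11/2 (I(f) = (1/2)*3 + 4 = 3/2 + 4 = 11/2)
I(3 - 3*(-5)) + J(8)*34 = 11/2 + 8*34 = 11/2 + 272 = 555/2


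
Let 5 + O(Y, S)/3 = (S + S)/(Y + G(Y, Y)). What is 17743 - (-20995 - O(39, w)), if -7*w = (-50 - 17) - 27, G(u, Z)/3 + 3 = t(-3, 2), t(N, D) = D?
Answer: 813230/21 ≈ 38725.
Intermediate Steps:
G(u, Z) = -3 (G(u, Z) = -9 + 3*2 = -9 + 6 = -3)
w = 94/7 (w = -((-50 - 17) - 27)/7 = -(-67 - 27)/7 = -⅐*(-94) = 94/7 ≈ 13.429)
O(Y, S) = -15 + 6*S/(-3 + Y) (O(Y, S) = -15 + 3*((S + S)/(Y - 3)) = -15 + 3*((2*S)/(-3 + Y)) = -15 + 3*(2*S/(-3 + Y)) = -15 + 6*S/(-3 + Y))
17743 - (-20995 - O(39, w)) = 17743 - (-20995 - 3*(15 - 5*39 + 2*(94/7))/(-3 + 39)) = 17743 - (-20995 - 3*(15 - 195 + 188/7)/36) = 17743 - (-20995 - 3*(-1072)/(36*7)) = 17743 - (-20995 - 1*(-268/21)) = 17743 - (-20995 + 268/21) = 17743 - 1*(-440627/21) = 17743 + 440627/21 = 813230/21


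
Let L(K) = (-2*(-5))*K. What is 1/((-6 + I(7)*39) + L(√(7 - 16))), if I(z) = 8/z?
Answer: 21/1300 - 49*I/3900 ≈ 0.016154 - 0.012564*I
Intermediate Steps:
L(K) = 10*K
1/((-6 + I(7)*39) + L(√(7 - 16))) = 1/((-6 + (8/7)*39) + 10*√(7 - 16)) = 1/((-6 + (8*(⅐))*39) + 10*√(-9)) = 1/((-6 + (8/7)*39) + 10*(3*I)) = 1/((-6 + 312/7) + 30*I) = 1/(270/7 + 30*I) = 49*(270/7 - 30*I)/117000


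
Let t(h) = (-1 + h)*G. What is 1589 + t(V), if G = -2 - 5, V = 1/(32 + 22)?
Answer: 86177/54 ≈ 1595.9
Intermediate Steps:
V = 1/54 ≈ 0.018519
G = -7
t(h) = 7 - 7*h (t(h) = (-1 + h)*(-7) = 7 - 7*h)
1589 + t(V) = 1589 + (7 - 7*1/54) = 1589 + (7 - 7/54) = 1589 + 371/54 = 86177/54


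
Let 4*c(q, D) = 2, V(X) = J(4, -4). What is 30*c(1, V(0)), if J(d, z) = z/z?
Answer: 15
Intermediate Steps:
J(d, z) = 1
V(X) = 1
c(q, D) = ½ (c(q, D) = (¼)*2 = ½)
30*c(1, V(0)) = 30*(½) = 15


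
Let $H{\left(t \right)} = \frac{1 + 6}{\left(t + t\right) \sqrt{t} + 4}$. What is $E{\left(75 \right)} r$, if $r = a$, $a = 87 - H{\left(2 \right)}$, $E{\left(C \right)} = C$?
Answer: $\frac{26625}{4} - \frac{525 \sqrt{2}}{4} \approx 6470.6$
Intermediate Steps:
$H{\left(t \right)} = \frac{7}{4 + 2 t^{\frac{3}{2}}}$ ($H{\left(t \right)} = \frac{7}{2 t \sqrt{t} + 4} = \frac{7}{2 t^{\frac{3}{2}} + 4} = \frac{7}{4 + 2 t^{\frac{3}{2}}}$)
$a = 87 - \frac{7}{2 \left(2 + 2 \sqrt{2}\right)}$ ($a = 87 - \frac{7}{2 \left(2 + 2^{\frac{3}{2}}\right)} = 87 - \frac{7}{2 \left(2 + 2 \sqrt{2}\right)} \approx 86.275$)
$r = \frac{355}{4} - \frac{7 \sqrt{2}}{4} \approx 86.275$
$E{\left(75 \right)} r = 75 \left(\frac{355}{4} - \frac{7 \sqrt{2}}{4}\right) = \frac{26625}{4} - \frac{525 \sqrt{2}}{4}$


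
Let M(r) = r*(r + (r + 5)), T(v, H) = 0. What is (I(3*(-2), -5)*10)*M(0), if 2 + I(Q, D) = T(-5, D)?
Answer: 0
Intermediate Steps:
I(Q, D) = -2 (I(Q, D) = -2 + 0 = -2)
M(r) = r*(5 + 2*r) (M(r) = r*(r + (5 + r)) = r*(5 + 2*r))
(I(3*(-2), -5)*10)*M(0) = (-2*10)*(0*(5 + 2*0)) = -0*(5 + 0) = -0*5 = -20*0 = 0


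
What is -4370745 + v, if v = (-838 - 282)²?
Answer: -3116345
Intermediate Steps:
v = 1254400 (v = (-1120)² = 1254400)
-4370745 + v = -4370745 + 1254400 = -3116345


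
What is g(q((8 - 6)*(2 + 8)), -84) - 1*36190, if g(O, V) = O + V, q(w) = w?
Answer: -36254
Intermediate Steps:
g(q((8 - 6)*(2 + 8)), -84) - 1*36190 = ((8 - 6)*(2 + 8) - 84) - 1*36190 = (2*10 - 84) - 36190 = (20 - 84) - 36190 = -64 - 36190 = -36254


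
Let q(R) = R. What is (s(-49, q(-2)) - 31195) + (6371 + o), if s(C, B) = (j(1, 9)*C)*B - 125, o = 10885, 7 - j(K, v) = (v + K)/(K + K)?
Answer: -13868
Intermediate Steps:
j(K, v) = 7 - (K + v)/(2*K) (j(K, v) = 7 - (v + K)/(K + K) = 7 - (K + v)/(2*K))
s(C, B) = -125 + 2*B*C (s(C, B) = (((½)*(-1*9 + 13*1)/1)*C)*B - 125 = (((½)*1*(-9 + 13))*C)*B - 125 = (((½)*1*4)*C)*B - 125 = (2*C)*B - 125 = 2*B*C - 125 = -125 + 2*B*C)
(s(-49, q(-2)) - 31195) + (6371 + o) = ((-125 + 2*(-2)*(-49)) - 31195) + (6371 + 10885) = ((-125 + 196) - 31195) + 17256 = (71 - 31195) + 17256 = -31124 + 17256 = -13868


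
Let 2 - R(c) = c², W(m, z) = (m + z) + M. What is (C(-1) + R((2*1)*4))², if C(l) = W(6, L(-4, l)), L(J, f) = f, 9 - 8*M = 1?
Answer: 3136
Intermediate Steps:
M = 1 (M = 9/8 - ⅛*1 = 9/8 - ⅛ = 1)
W(m, z) = 1 + m + z (W(m, z) = (m + z) + 1 = 1 + m + z)
C(l) = 7 + l (C(l) = 1 + 6 + l = 7 + l)
R(c) = 2 - c²
(C(-1) + R((2*1)*4))² = ((7 - 1) + (2 - ((2*1)*4)²))² = (6 + (2 - (2*4)²))² = (6 + (2 - 1*8²))² = (6 + (2 - 1*64))² = (6 + (2 - 64))² = (6 - 62)² = (-56)² = 3136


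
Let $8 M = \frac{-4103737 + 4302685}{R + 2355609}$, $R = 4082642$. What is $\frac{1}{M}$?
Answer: $\frac{12876502}{49737} \approx 258.89$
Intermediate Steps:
$M = \frac{49737}{12876502}$ ($M = \frac{\left(-4103737 + 4302685\right) \frac{1}{4082642 + 2355609}}{8} = \frac{198948 \cdot \frac{1}{6438251}}{8} = \frac{1}{8} \cdot \frac{198948}{6438251} = \frac{49737}{12876502} \approx 0.0038626$)
$\frac{1}{M} = \frac{1}{\frac{49737}{12876502}} = \frac{12876502}{49737}$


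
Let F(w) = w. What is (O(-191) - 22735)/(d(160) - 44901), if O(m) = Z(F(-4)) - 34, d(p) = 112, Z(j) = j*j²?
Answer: 22833/44789 ≈ 0.50979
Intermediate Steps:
Z(j) = j³
O(m) = -98 (O(m) = (-4)³ - 34 = -64 - 34 = -98)
(O(-191) - 22735)/(d(160) - 44901) = (-98 - 22735)/(112 - 44901) = -22833/(-44789) = -22833*(-1/44789) = 22833/44789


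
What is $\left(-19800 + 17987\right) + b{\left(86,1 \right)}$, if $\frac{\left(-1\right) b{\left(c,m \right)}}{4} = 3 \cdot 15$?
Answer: $-1993$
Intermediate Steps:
$b{\left(c,m \right)} = -180$ ($b{\left(c,m \right)} = - 4 \cdot 3 \cdot 15 = \left(-4\right) 45 = -180$)
$\left(-19800 + 17987\right) + b{\left(86,1 \right)} = \left(-19800 + 17987\right) - 180 = -1813 - 180 = -1993$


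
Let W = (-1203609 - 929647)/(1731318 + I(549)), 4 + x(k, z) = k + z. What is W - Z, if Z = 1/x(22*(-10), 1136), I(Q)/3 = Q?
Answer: -216362493/175607120 ≈ -1.2321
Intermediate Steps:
I(Q) = 3*Q
x(k, z) = -4 + k + z (x(k, z) = -4 + (k + z) = -4 + k + z)
Z = 1/912 (Z = 1/(-4 + 22*(-10) + 1136) = 1/(-4 - 220 + 1136) = 1/912 ≈ 0.0010965)
W = -2133256/1732965 (W = (-1203609 - 929647)/(1731318 + 3*549) = -2133256/(1731318 + 1647) = -2133256/1732965 ≈ -1.2310)
W - Z = -2133256/1732965 - 1*1/912 = -2133256/1732965 - 1/912 = -216362493/175607120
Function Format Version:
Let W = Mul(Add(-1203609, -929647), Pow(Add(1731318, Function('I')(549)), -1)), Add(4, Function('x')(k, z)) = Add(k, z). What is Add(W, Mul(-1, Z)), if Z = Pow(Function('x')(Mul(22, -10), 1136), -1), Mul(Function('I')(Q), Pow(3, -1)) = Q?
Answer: Rational(-216362493, 175607120) ≈ -1.2321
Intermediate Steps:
Function('I')(Q) = Mul(3, Q)
Function('x')(k, z) = Add(-4, k, z) (Function('x')(k, z) = Add(-4, Add(k, z)) = Add(-4, k, z))
Z = Rational(1, 912) (Z = Pow(Add(-4, Mul(22, -10), 1136), -1) = Pow(Add(-4, -220, 1136), -1) = Pow(912, -1) = Rational(1, 912) ≈ 0.0010965)
W = Rational(-2133256, 1732965) (W = Mul(Add(-1203609, -929647), Pow(Add(1731318, Mul(3, 549)), -1)) = Mul(-2133256, Pow(Add(1731318, 1647), -1)) = Mul(-2133256, Pow(1732965, -1)) = Mul(-2133256, Rational(1, 1732965)) = Rational(-2133256, 1732965) ≈ -1.2310)
Add(W, Mul(-1, Z)) = Add(Rational(-2133256, 1732965), Mul(-1, Rational(1, 912))) = Add(Rational(-2133256, 1732965), Rational(-1, 912)) = Rational(-216362493, 175607120)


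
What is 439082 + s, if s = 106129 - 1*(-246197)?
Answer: 791408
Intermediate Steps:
s = 352326 (s = 106129 + 246197 = 352326)
439082 + s = 439082 + 352326 = 791408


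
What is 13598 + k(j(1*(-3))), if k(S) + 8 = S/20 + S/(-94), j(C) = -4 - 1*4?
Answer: 3193576/235 ≈ 13590.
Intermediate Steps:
j(C) = -8 (j(C) = -4 - 4 = -8)
k(S) = -8 + 37*S/940 (k(S) = -8 + (S/20 + S/(-94)) = -8 + (S*(1/20) + S*(-1/94)) = -8 + (S/20 - S/94) = -8 + 37*S/940)
13598 + k(j(1*(-3))) = 13598 + (-8 + (37/940)*(-8)) = 13598 + (-8 - 74/235) = 13598 - 1954/235 = 3193576/235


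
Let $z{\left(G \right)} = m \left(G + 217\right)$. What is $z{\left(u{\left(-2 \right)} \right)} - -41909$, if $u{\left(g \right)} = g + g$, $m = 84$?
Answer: $59801$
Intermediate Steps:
$u{\left(g \right)} = 2 g$
$z{\left(G \right)} = 18228 + 84 G$ ($z{\left(G \right)} = 84 \left(G + 217\right) = 84 \left(217 + G\right) = 18228 + 84 G$)
$z{\left(u{\left(-2 \right)} \right)} - -41909 = \left(18228 + 84 \cdot 2 \left(-2\right)\right) - -41909 = \left(18228 + 84 \left(-4\right)\right) + 41909 = \left(18228 - 336\right) + 41909 = 17892 + 41909 = 59801$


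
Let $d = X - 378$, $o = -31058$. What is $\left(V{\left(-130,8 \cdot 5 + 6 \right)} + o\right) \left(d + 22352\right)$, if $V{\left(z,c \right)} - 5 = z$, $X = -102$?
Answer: $-682034576$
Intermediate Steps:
$V{\left(z,c \right)} = 5 + z$
$d = -480$ ($d = -102 - 378 = -480$)
$\left(V{\left(-130,8 \cdot 5 + 6 \right)} + o\right) \left(d + 22352\right) = \left(\left(5 - 130\right) - 31058\right) \left(-480 + 22352\right) = \left(-125 - 31058\right) 21872 = \left(-31183\right) 21872 = -682034576$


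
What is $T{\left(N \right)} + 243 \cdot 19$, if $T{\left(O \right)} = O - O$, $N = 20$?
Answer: $4617$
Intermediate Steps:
$T{\left(O \right)} = 0$
$T{\left(N \right)} + 243 \cdot 19 = 0 + 243 \cdot 19 = 0 + 4617 = 4617$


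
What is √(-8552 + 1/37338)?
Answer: 5*I*√9732708246/5334 ≈ 92.477*I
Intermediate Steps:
√(-8552 + 1/37338) = √(-319314575/37338) = 5*I*√9732708246/5334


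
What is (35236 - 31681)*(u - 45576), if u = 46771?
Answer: 4248225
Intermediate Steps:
(35236 - 31681)*(u - 45576) = (35236 - 31681)*(46771 - 45576) = 3555*1195 = 4248225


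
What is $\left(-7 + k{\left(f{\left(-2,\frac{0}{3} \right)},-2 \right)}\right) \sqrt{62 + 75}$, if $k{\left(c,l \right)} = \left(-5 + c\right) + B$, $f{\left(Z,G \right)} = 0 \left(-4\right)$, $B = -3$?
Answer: $- 15 \sqrt{137} \approx -175.57$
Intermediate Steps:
$f{\left(Z,G \right)} = 0$
$k{\left(c,l \right)} = -8 + c$ ($k{\left(c,l \right)} = \left(-5 + c\right) - 3 = -8 + c$)
$\left(-7 + k{\left(f{\left(-2,\frac{0}{3} \right)},-2 \right)}\right) \sqrt{62 + 75} = \left(-7 + \left(-8 + 0\right)\right) \sqrt{62 + 75} = \left(-7 - 8\right) \sqrt{137} = - 15 \sqrt{137}$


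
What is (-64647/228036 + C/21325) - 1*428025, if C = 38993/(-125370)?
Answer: -43491486660948816583/101609620591500 ≈ -4.2803e+5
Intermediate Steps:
C = -38993/125370 (C = 38993*(-1/125370) = -38993/125370 ≈ -0.31102)
(-64647/228036 + C/21325) - 1*428025 = (-64647/228036 - 38993/125370/21325) - 1*428025 = (-64647*1/228036 - 38993/125370*1/21325) - 428025 = (-21549/76012 - 38993/2673515250) - 428025 = -28807272029083/101609620591500 - 428025 = -43491486660948816583/101609620591500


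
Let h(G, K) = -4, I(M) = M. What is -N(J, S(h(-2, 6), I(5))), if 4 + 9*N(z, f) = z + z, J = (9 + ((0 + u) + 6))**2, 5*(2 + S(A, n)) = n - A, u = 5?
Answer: -796/9 ≈ -88.444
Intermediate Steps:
S(A, n) = -2 - A/5 + n/5 (S(A, n) = -2 + (n - A)/5 = -2 + (-A/5 + n/5) = -2 - A/5 + n/5)
J = 400 (J = (9 + ((0 + 5) + 6))**2 = (9 + (5 + 6))**2 = (9 + 11)**2 = 20**2 = 400)
N(z, f) = -4/9 + 2*z/9 (N(z, f) = -4/9 + (z + z)/9 = -4/9 + (2*z)/9 = -4/9 + 2*z/9)
-N(J, S(h(-2, 6), I(5))) = -(-4/9 + (2/9)*400) = -(-4/9 + 800/9) = -1*796/9 = -796/9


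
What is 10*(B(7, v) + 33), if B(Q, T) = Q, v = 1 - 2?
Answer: 400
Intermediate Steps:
v = -1
10*(B(7, v) + 33) = 10*(7 + 33) = 10*40 = 400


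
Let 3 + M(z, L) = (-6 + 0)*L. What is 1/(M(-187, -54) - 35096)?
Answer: -1/34775 ≈ -2.8756e-5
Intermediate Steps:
M(z, L) = -3 - 6*L (M(z, L) = -3 + (-6 + 0)*L = -3 - 6*L)
1/(M(-187, -54) - 35096) = 1/((-3 - 6*(-54)) - 35096) = 1/((-3 + 324) - 35096) = 1/(321 - 35096) = 1/(-34775) = -1/34775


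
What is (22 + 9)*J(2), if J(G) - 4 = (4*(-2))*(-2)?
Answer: 620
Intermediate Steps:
J(G) = 20 (J(G) = 4 + (4*(-2))*(-2) = 4 - 8*(-2) = 4 + 16 = 20)
(22 + 9)*J(2) = (22 + 9)*20 = 31*20 = 620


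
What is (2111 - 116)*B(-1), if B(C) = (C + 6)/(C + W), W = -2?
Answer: -3325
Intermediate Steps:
B(C) = (6 + C)/(-2 + C) (B(C) = (C + 6)/(C - 2) = (6 + C)/(-2 + C))
(2111 - 116)*B(-1) = (2111 - 116)*((6 - 1)/(-2 - 1)) = 1995*(5/(-3)) = 1995*(-1/3*5) = 1995*(-5/3) = -3325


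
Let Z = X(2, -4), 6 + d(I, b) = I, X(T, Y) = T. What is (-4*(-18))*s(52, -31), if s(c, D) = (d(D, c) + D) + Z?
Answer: -4752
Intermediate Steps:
d(I, b) = -6 + I
Z = 2
s(c, D) = -4 + 2*D (s(c, D) = ((-6 + D) + D) + 2 = (-6 + 2*D) + 2 = -4 + 2*D)
(-4*(-18))*s(52, -31) = (-4*(-18))*(-4 + 2*(-31)) = 72*(-4 - 62) = 72*(-66) = -4752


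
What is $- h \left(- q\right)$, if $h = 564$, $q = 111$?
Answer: $62604$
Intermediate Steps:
$- h \left(- q\right) = \left(-1\right) 564 \left(\left(-1\right) 111\right) = \left(-564\right) \left(-111\right) = 62604$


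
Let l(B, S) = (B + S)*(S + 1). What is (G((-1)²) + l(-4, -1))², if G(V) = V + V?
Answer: 4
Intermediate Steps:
l(B, S) = (1 + S)*(B + S) (l(B, S) = (B + S)*(1 + S) = (1 + S)*(B + S))
G(V) = 2*V
(G((-1)²) + l(-4, -1))² = (2*(-1)² + (-4 - 1 + (-1)² - 4*(-1)))² = (2*1 + (-4 - 1 + 1 + 4))² = (2 + 0)² = 2² = 4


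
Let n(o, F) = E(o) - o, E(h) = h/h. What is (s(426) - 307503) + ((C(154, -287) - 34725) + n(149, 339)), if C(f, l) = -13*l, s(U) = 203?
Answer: -338442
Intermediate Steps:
E(h) = 1
n(o, F) = 1 - o
(s(426) - 307503) + ((C(154, -287) - 34725) + n(149, 339)) = (203 - 307503) + ((-13*(-287) - 34725) + (1 - 1*149)) = -307300 + ((3731 - 34725) + (1 - 149)) = -307300 + (-30994 - 148) = -307300 - 31142 = -338442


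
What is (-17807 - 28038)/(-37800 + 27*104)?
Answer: 45845/34992 ≈ 1.3102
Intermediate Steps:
(-17807 - 28038)/(-37800 + 27*104) = -45845/(-37800 + 2808) = -45845/(-34992) = -45845*(-1/34992) = 45845/34992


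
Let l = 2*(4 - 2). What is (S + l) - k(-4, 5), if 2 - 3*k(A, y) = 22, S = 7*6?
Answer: 158/3 ≈ 52.667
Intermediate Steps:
S = 42
k(A, y) = -20/3 (k(A, y) = 2/3 - 1/3*22 = 2/3 - 22/3 = -20/3)
l = 4 (l = 2*2 = 4)
(S + l) - k(-4, 5) = (42 + 4) - 1*(-20/3) = 46 + 20/3 = 158/3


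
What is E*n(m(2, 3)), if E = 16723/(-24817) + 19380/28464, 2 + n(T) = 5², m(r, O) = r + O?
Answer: 412499/2559388 ≈ 0.16117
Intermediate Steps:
m(r, O) = O + r
n(T) = 23 (n(T) = -2 + 5² = -2 + 25 = 23)
E = 412499/58865924 (E = 16723*(-1/24817) + 19380*(1/28464) = -16723/24817 + 1615/2372 = 412499/58865924 ≈ 0.0070074)
E*n(m(2, 3)) = (412499/58865924)*23 = 412499/2559388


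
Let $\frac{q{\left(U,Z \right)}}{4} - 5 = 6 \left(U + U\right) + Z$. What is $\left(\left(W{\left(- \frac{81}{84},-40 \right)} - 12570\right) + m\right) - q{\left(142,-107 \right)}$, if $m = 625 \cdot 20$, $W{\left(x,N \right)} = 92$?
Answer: $-6386$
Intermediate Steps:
$m = 12500$
$q{\left(U,Z \right)} = 20 + 4 Z + 48 U$ ($q{\left(U,Z \right)} = 20 + 4 \left(6 \left(U + U\right) + Z\right) = 20 + 4 \left(6 \cdot 2 U + Z\right) = 20 + 4 \left(12 U + Z\right) = 20 + 4 \left(Z + 12 U\right) = 20 + \left(4 Z + 48 U\right) = 20 + 4 Z + 48 U$)
$\left(\left(W{\left(- \frac{81}{84},-40 \right)} - 12570\right) + m\right) - q{\left(142,-107 \right)} = \left(\left(92 - 12570\right) + 12500\right) - \left(20 + 4 \left(-107\right) + 48 \cdot 142\right) = \left(-12478 + 12500\right) - \left(20 - 428 + 6816\right) = 22 - 6408 = -6386$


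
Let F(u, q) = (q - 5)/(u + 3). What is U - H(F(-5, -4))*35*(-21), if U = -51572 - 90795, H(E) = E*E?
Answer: -509933/4 ≈ -1.2748e+5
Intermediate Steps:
F(u, q) = (-5 + q)/(3 + u)
H(E) = E²
U = -142367
U - H(F(-5, -4))*35*(-21) = -142367 - ((-5 - 4)/(3 - 5))²*35*(-21) = -142367 - (-9/(-2))²*35*(-21) = -142367 - (-½*(-9))²*35*(-21) = -142367 - (9/2)²*35*(-21) = -142367 - (81/4)*35*(-21) = -142367 - 2835*(-21)/4 = -142367 - 1*(-59535/4) = -142367 + 59535/4 = -509933/4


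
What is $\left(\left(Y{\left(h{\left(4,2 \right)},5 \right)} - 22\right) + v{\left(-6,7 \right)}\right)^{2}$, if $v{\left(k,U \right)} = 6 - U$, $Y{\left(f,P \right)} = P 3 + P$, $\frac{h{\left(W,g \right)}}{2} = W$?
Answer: $9$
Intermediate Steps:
$h{\left(W,g \right)} = 2 W$
$Y{\left(f,P \right)} = 4 P$ ($Y{\left(f,P \right)} = 3 P + P = 4 P$)
$\left(\left(Y{\left(h{\left(4,2 \right)},5 \right)} - 22\right) + v{\left(-6,7 \right)}\right)^{2} = \left(\left(4 \cdot 5 - 22\right) + \left(6 - 7\right)\right)^{2} = \left(\left(20 - 22\right) + \left(6 - 7\right)\right)^{2} = \left(-2 - 1\right)^{2} = \left(-3\right)^{2} = 9$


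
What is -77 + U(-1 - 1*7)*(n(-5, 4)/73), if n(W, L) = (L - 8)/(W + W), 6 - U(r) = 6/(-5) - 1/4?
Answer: -280901/3650 ≈ -76.959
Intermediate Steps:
U(r) = 149/20 (U(r) = 6 - (6/(-5) - 1/4) = 6 - (6*(-⅕) - 1*¼) = 6 - (-6/5 - ¼) = 6 - 1*(-29/20) = 6 + 29/20 = 149/20)
n(W, L) = (-8 + L)/(2*W) (n(W, L) = (-8 + L)/((2*W)) = (-8 + L)*(1/(2*W)) = (-8 + L)/(2*W))
-77 + U(-1 - 1*7)*(n(-5, 4)/73) = -77 + 149*(((½)*(-8 + 4)/(-5))/73)/20 = -77 + 149*(((½)*(-⅕)*(-4))*(1/73))/20 = -77 + 149*((⅖)*(1/73))/20 = -77 + (149/20)*(2/365) = -77 + 149/3650 = -280901/3650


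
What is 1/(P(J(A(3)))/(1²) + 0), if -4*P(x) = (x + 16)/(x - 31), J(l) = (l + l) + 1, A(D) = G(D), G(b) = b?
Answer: 96/23 ≈ 4.1739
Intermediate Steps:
A(D) = D
J(l) = 1 + 2*l (J(l) = 2*l + 1 = 1 + 2*l)
P(x) = -(16 + x)/(4*(-31 + x)) (P(x) = -(x + 16)/(4*(x - 31)) = -(16 + x)/(4*(-31 + x)))
1/(P(J(A(3)))/(1²) + 0) = 1/(((-16 - (1 + 2*3))/(4*(-31 + (1 + 2*3))))/(1²) + 0) = 1/(((-16 - (1 + 6))/(4*(-31 + (1 + 6))))/1 + 0) = 1/(((-16 - 1*7)/(4*(-31 + 7)))*1 + 0) = 1/(((¼)*(-16 - 7)/(-24))*1 + 0) = 1/(((¼)*(-1/24)*(-23))*1 + 0) = 1/((23/96)*1 + 0) = 1/(23/96 + 0) = 1/(23/96) = 96/23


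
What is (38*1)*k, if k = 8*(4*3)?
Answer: 3648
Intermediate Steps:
k = 96 (k = 8*12 = 96)
(38*1)*k = (38*1)*96 = 38*96 = 3648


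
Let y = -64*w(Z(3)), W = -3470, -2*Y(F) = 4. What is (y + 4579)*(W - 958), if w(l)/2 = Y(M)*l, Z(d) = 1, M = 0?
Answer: -21409380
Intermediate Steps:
Y(F) = -2 (Y(F) = -½*4 = -2)
w(l) = -4*l (w(l) = 2*(-2*l) = -4*l)
y = 256 (y = -(-256) = -64*(-4) = 256)
(y + 4579)*(W - 958) = (256 + 4579)*(-3470 - 958) = 4835*(-4428) = -21409380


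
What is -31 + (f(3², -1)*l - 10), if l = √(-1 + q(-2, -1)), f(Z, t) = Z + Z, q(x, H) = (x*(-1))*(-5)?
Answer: -41 + 18*I*√11 ≈ -41.0 + 59.699*I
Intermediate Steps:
q(x, H) = 5*x (q(x, H) = -x*(-5) = 5*x)
f(Z, t) = 2*Z
l = I*√11 (l = √(-1 + 5*(-2)) = √(-1 - 10) = √(-11) = I*√11 ≈ 3.3166*I)
-31 + (f(3², -1)*l - 10) = -31 + ((2*3²)*(I*√11) - 10) = -31 + ((2*9)*(I*√11) - 10) = -31 + (18*(I*√11) - 10) = -31 + (18*I*√11 - 10) = -31 + (-10 + 18*I*√11) = -41 + 18*I*√11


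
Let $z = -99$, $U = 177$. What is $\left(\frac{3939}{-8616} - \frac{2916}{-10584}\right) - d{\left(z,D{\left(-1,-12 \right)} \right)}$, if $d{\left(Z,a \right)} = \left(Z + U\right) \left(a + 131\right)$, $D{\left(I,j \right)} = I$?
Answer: $- \frac{1427007485}{140728} \approx -10140.0$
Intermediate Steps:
$d{\left(Z,a \right)} = \left(131 + a\right) \left(177 + Z\right)$ ($d{\left(Z,a \right)} = \left(Z + 177\right) \left(a + 131\right) = \left(177 + Z\right) \left(131 + a\right) = \left(131 + a\right) \left(177 + Z\right)$)
$\left(\frac{3939}{-8616} - \frac{2916}{-10584}\right) - d{\left(z,D{\left(-1,-12 \right)} \right)} = \left(\frac{3939}{-8616} - \frac{2916}{-10584}\right) - \left(23187 + 131 \left(-99\right) + 177 \left(-1\right) - -99\right) = \left(3939 \left(- \frac{1}{8616}\right) - - \frac{27}{98}\right) - \left(23187 - 12969 - 177 + 99\right) = \left(- \frac{1313}{2872} + \frac{27}{98}\right) - 10140 = - \frac{25565}{140728} - 10140 = - \frac{1427007485}{140728}$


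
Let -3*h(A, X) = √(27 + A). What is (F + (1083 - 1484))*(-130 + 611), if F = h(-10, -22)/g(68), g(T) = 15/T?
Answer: -192881 - 32708*√17/45 ≈ -1.9588e+5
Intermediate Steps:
h(A, X) = -√(27 + A)/3
F = -68*√17/45 (F = (-√(27 - 10)/3)/((15/68)) = (-√17/3)/((15*(1/68))) = (-√17/3)/(15/68) = -√17/3*(68/15) = -68*√17/45 ≈ -6.2305)
(F + (1083 - 1484))*(-130 + 611) = (-68*√17/45 + (1083 - 1484))*(-130 + 611) = (-68*√17/45 - 401)*481 = (-401 - 68*√17/45)*481 = -192881 - 32708*√17/45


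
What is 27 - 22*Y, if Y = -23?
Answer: 533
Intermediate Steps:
27 - 22*Y = 27 - 22*(-23) = 27 + 506 = 533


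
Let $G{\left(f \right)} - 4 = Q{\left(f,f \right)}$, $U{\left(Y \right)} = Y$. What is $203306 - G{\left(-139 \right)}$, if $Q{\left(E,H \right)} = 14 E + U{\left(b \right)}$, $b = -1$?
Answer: $205249$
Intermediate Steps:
$Q{\left(E,H \right)} = -1 + 14 E$ ($Q{\left(E,H \right)} = 14 E - 1 = -1 + 14 E$)
$G{\left(f \right)} = 3 + 14 f$ ($G{\left(f \right)} = 4 + \left(-1 + 14 f\right) = 3 + 14 f$)
$203306 - G{\left(-139 \right)} = 203306 - \left(3 + 14 \left(-139\right)\right) = 203306 - \left(3 - 1946\right) = 203306 - -1943 = 203306 + 1943 = 205249$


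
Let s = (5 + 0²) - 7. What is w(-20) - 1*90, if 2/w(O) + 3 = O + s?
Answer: -2252/25 ≈ -90.080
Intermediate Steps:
s = -2 (s = (5 + 0) - 7 = 5 - 7 = -2)
w(O) = 2/(-5 + O) (w(O) = 2/(-3 + (O - 2)) = 2/(-3 + (-2 + O)) = 2/(-5 + O))
w(-20) - 1*90 = 2/(-5 - 20) - 1*90 = 2/(-25) - 90 = 2*(-1/25) - 90 = -2/25 - 90 = -2252/25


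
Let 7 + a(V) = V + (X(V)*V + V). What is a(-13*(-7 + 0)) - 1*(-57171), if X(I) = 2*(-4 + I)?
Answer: 73180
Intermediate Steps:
X(I) = -8 + 2*I
a(V) = -7 + 2*V + V*(-8 + 2*V) (a(V) = -7 + (V + ((-8 + 2*V)*V + V)) = -7 + (V + (V*(-8 + 2*V) + V)) = -7 + (V + (V + V*(-8 + 2*V))) = -7 + (2*V + V*(-8 + 2*V)) = -7 + 2*V + V*(-8 + 2*V))
a(-13*(-7 + 0)) - 1*(-57171) = (-7 - (-78)*(-7 + 0) + 2*(-13*(-7 + 0))²) - 1*(-57171) = (-7 - (-78)*(-7) + 2*(-13*(-7))²) + 57171 = (-7 - 6*91 + 2*91²) + 57171 = (-7 - 546 + 2*8281) + 57171 = (-7 - 546 + 16562) + 57171 = 16009 + 57171 = 73180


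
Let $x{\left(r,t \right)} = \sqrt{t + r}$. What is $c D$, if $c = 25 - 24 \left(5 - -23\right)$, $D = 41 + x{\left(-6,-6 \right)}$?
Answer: $-26527 - 1294 i \sqrt{3} \approx -26527.0 - 2241.3 i$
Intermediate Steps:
$x{\left(r,t \right)} = \sqrt{r + t}$
$D = 41 + 2 i \sqrt{3}$ ($D = 41 + \sqrt{-6 - 6} = 41 + \sqrt{-12} = 41 + 2 i \sqrt{3} \approx 41.0 + 3.4641 i$)
$c = -647$ ($c = 25 - 24 \left(5 + 23\right) = 25 - 672 = -647$)
$c D = - 647 \left(41 + 2 i \sqrt{3}\right) = -26527 - 1294 i \sqrt{3}$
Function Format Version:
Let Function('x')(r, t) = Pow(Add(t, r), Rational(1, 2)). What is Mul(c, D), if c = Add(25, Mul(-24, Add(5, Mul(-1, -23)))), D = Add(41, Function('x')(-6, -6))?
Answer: Add(-26527, Mul(-1294, I, Pow(3, Rational(1, 2)))) ≈ Add(-26527., Mul(-2241.3, I))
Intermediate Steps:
Function('x')(r, t) = Pow(Add(r, t), Rational(1, 2))
D = Add(41, Mul(2, I, Pow(3, Rational(1, 2)))) (D = Add(41, Pow(Add(-6, -6), Rational(1, 2))) = Add(41, Pow(-12, Rational(1, 2))) = Add(41, Mul(2, I, Pow(3, Rational(1, 2)))) ≈ Add(41.000, Mul(3.4641, I)))
c = -647 (c = Add(25, Mul(-24, Add(5, 23))) = Add(25, Mul(-24, 28)) = Add(25, -672) = -647)
Mul(c, D) = Mul(-647, Add(41, Mul(2, I, Pow(3, Rational(1, 2))))) = Add(-26527, Mul(-1294, I, Pow(3, Rational(1, 2))))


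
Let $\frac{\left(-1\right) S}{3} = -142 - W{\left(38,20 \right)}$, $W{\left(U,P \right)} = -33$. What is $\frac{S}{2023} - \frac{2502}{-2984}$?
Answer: $\frac{3018657}{3018316} \approx 1.0001$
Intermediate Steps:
$S = 327$ ($S = - 3 \left(-142 - -33\right) = - 3 \left(-142 + 33\right) = \left(-3\right) \left(-109\right) = 327$)
$\frac{S}{2023} - \frac{2502}{-2984} = \frac{327}{2023} - \frac{2502}{-2984} = 327 \cdot \frac{1}{2023} - - \frac{1251}{1492} = \frac{327}{2023} + \frac{1251}{1492} = \frac{3018657}{3018316}$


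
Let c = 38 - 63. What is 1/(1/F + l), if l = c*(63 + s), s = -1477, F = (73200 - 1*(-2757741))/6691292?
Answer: 2830941/100080455642 ≈ 2.8287e-5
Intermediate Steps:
c = -25
F = 2830941/6691292 (F = (73200 + 2757741)*(1/6691292) = 2830941*(1/6691292) = 2830941/6691292 ≈ 0.42308)
l = 35350 (l = -25*(63 - 1477) = -25*(-1414) = 35350)
1/(1/F + l) = 1/(1/(2830941/6691292) + 35350) = 1/(6691292/2830941 + 35350) = 1/(100080455642/2830941) = 2830941/100080455642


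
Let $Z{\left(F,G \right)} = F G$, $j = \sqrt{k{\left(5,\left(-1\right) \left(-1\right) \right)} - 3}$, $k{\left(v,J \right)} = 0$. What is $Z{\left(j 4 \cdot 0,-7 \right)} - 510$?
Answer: $-510$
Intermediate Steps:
$j = i \sqrt{3}$ ($j = \sqrt{0 - 3} = \sqrt{-3} = i \sqrt{3} \approx 1.732 i$)
$Z{\left(j 4 \cdot 0,-7 \right)} - 510 = i \sqrt{3} \cdot 4 \cdot 0 \left(-7\right) - 510 = 4 i \sqrt{3} \cdot 0 \left(-7\right) - 510 = 0 \left(-7\right) - 510 = 0 - 510 = -510$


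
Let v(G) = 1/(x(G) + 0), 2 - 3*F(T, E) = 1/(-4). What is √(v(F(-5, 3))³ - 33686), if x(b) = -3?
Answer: I*√2728569/9 ≈ 183.54*I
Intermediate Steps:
F(T, E) = ¾ (F(T, E) = ⅔ - ⅓/(-4) = ⅔ - ⅓*(-¼) = ⅔ + 1/12 = ¾)
v(G) = -⅓ (v(G) = 1/(-3 + 0) = 1/(-3) = -⅓)
√(v(F(-5, 3))³ - 33686) = √((-⅓)³ - 33686) = √(-1/27 - 33686) = √(-909523/27) = I*√2728569/9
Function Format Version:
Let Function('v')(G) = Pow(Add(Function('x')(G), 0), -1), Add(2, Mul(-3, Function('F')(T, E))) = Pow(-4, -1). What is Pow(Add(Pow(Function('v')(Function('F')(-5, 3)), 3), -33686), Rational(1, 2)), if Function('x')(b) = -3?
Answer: Mul(Rational(1, 9), I, Pow(2728569, Rational(1, 2))) ≈ Mul(183.54, I)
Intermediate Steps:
Function('F')(T, E) = Rational(3, 4) (Function('F')(T, E) = Add(Rational(2, 3), Mul(Rational(-1, 3), Pow(-4, -1))) = Add(Rational(2, 3), Mul(Rational(-1, 3), Rational(-1, 4))) = Add(Rational(2, 3), Rational(1, 12)) = Rational(3, 4))
Function('v')(G) = Rational(-1, 3) (Function('v')(G) = Pow(Add(-3, 0), -1) = Pow(-3, -1) = Rational(-1, 3))
Pow(Add(Pow(Function('v')(Function('F')(-5, 3)), 3), -33686), Rational(1, 2)) = Pow(Add(Pow(Rational(-1, 3), 3), -33686), Rational(1, 2)) = Pow(Add(Rational(-1, 27), -33686), Rational(1, 2)) = Pow(Rational(-909523, 27), Rational(1, 2)) = Mul(Rational(1, 9), I, Pow(2728569, Rational(1, 2)))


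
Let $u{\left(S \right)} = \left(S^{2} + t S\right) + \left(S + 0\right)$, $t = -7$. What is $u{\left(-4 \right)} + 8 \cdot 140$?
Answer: $1160$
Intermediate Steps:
$u{\left(S \right)} = S^{2} - 6 S$ ($u{\left(S \right)} = \left(S^{2} - 7 S\right) + \left(S + 0\right) = \left(S^{2} - 7 S\right) + S = S^{2} - 6 S$)
$u{\left(-4 \right)} + 8 \cdot 140 = - 4 \left(-6 - 4\right) + 8 \cdot 140 = \left(-4\right) \left(-10\right) + 1120 = 40 + 1120 = 1160$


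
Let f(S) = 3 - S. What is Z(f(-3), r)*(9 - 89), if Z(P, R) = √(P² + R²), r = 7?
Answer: -80*√85 ≈ -737.56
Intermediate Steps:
Z(f(-3), r)*(9 - 89) = √((3 - 1*(-3))² + 7²)*(9 - 89) = √((3 + 3)² + 49)*(-80) = √(6² + 49)*(-80) = √(36 + 49)*(-80) = √85*(-80) = -80*√85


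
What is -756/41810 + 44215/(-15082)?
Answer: -930015571/315289210 ≈ -2.9497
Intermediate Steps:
-756/41810 + 44215/(-15082) = -756*1/41810 + 44215*(-1/15082) = -378/20905 - 44215/15082 = -930015571/315289210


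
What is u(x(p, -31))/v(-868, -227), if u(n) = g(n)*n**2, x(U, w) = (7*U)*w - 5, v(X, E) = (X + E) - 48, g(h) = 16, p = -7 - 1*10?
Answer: -24127744/127 ≈ -1.8998e+5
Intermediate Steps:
p = -17 (p = -7 - 10 = -17)
v(X, E) = -48 + E + X (v(X, E) = (E + X) - 48 = -48 + E + X)
x(U, w) = -5 + 7*U*w (x(U, w) = 7*U*w - 5 = -5 + 7*U*w)
u(n) = 16*n**2
u(x(p, -31))/v(-868, -227) = (16*(-5 + 7*(-17)*(-31))**2)/(-48 - 227 - 868) = (16*(-5 + 3689)**2)/(-1143) = (16*3684**2)*(-1/1143) = (16*13571856)*(-1/1143) = 217149696*(-1/1143) = -24127744/127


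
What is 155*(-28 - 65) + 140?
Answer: -14275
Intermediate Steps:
155*(-28 - 65) + 140 = 155*(-93) + 140 = -14415 + 140 = -14275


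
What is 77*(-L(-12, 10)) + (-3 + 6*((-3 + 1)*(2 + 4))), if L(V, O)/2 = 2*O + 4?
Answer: -3771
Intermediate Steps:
L(V, O) = 8 + 4*O (L(V, O) = 2*(2*O + 4) = 2*(4 + 2*O) = 8 + 4*O)
77*(-L(-12, 10)) + (-3 + 6*((-3 + 1)*(2 + 4))) = 77*(-(8 + 4*10)) + (-3 + 6*((-3 + 1)*(2 + 4))) = 77*(-(8 + 40)) + (-3 + 6*(-2*6)) = 77*(-1*48) + (-3 + 6*(-12)) = 77*(-48) + (-3 - 72) = -3696 - 75 = -3771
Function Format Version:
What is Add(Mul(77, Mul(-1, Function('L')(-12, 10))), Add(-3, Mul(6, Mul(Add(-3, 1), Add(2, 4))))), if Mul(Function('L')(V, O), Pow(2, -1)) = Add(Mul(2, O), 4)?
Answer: -3771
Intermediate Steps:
Function('L')(V, O) = Add(8, Mul(4, O)) (Function('L')(V, O) = Mul(2, Add(Mul(2, O), 4)) = Mul(2, Add(4, Mul(2, O))) = Add(8, Mul(4, O)))
Add(Mul(77, Mul(-1, Function('L')(-12, 10))), Add(-3, Mul(6, Mul(Add(-3, 1), Add(2, 4))))) = Add(Mul(77, Mul(-1, Add(8, Mul(4, 10)))), Add(-3, Mul(6, Mul(Add(-3, 1), Add(2, 4))))) = Add(Mul(77, Mul(-1, Add(8, 40))), Add(-3, Mul(6, Mul(-2, 6)))) = Add(Mul(77, Mul(-1, 48)), Add(-3, Mul(6, -12))) = Add(Mul(77, -48), Add(-3, -72)) = Add(-3696, -75) = -3771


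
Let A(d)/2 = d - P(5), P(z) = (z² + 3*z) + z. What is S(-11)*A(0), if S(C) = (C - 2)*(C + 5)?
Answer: -7020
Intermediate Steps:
P(z) = z² + 4*z
A(d) = -90 + 2*d (A(d) = 2*(d - 5*(4 + 5)) = 2*(d - 5*9) = 2*(d - 1*45) = 2*(d - 45) = 2*(-45 + d) = -90 + 2*d)
S(C) = (-2 + C)*(5 + C)
S(-11)*A(0) = (-10 + (-11)² + 3*(-11))*(-90 + 2*0) = (-10 + 121 - 33)*(-90 + 0) = 78*(-90) = -7020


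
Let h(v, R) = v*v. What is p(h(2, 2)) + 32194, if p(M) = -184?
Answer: 32010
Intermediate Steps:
h(v, R) = v**2
p(h(2, 2)) + 32194 = -184 + 32194 = 32010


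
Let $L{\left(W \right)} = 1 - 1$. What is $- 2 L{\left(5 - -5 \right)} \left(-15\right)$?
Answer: $0$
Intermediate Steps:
$L{\left(W \right)} = 0$
$- 2 L{\left(5 - -5 \right)} \left(-15\right) = \left(-2\right) 0 \left(-15\right) = 0 \left(-15\right) = 0$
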